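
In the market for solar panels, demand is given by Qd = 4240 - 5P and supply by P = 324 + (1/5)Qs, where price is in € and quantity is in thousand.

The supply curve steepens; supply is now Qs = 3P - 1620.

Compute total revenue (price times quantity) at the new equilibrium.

Before the shock: 4240 - 5P = 5P - 1620 ⇒ 5860 = 10P ⇒ P = 586, Q = 1310.
With the change applied: demand Qd = 4240 - 5P, supply Qs = 3P - 1620.
Setting them equal: 4240 - 5P = 3P - 1620 → 5860 = 8P, so P = 732.5 and Q = 577.5.
New expenditure = 732.5 × 577.5 = 423018.75.

423018.75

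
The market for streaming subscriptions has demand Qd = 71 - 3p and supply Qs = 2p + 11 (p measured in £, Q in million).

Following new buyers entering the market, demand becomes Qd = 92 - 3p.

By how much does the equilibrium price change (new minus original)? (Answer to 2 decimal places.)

+4.20

Before the shock: 71 - 3p = 2p + 11 ⇒ 60 = 5p ⇒ p = 12, Q = 35.
The shock moves the curves to Qd = 92 - 3p and Qs = 2p + 11.
New equilibrium: 92 - 3p = 2p + 11 ⇒ 81 = 5p ⇒ p = 16.2, Q = 43.4.
Δp = 16.2 − 12 = +4.20.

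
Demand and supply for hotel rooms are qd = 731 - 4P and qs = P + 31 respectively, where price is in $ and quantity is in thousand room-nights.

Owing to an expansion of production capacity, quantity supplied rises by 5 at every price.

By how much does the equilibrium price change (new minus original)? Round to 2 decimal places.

Original equilibrium: 731 - 4P = P + 31 gives 700 = 5P, so P = 140 and q = 171.
After the shift, demand is qd = 731 - 4P and supply is qs = P + 36.
New equilibrium: 731 - 4P = P + 36 ⇒ 695 = 5P ⇒ P = 139, q = 175.
ΔP = 139 − 140 = -1.00.

-1.00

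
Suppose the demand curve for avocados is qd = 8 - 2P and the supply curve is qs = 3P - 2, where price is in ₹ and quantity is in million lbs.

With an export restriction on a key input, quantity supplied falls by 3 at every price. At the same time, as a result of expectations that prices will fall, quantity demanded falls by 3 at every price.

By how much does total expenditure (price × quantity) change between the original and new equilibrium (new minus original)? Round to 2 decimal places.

-6.00

Solve the original market: 8 - 2P = 3P - 2, hence P = 2 and q = 4.
After the shift, demand is qd = 5 - 2P and supply is qs = 3P - 5.
Clearing the new market: 5 - 2P = 3P - 5, so P = 2 and q = 1.
Expenditure moves from 2×4 = 8 to 2×1 = 2; change = -6.00.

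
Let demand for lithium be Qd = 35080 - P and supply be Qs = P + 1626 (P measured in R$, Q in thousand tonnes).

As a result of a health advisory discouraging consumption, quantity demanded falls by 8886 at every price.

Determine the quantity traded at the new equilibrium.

13910

Before the shock: 35080 - P = P + 1626 ⇒ 33454 = 2P ⇒ P = 16727, Q = 18353.
The new curves are Qd = 26194 - P (demand) and Qs = P + 1626 (supply).
Equate the new curves: 26194 - P = P + 1626, giving 24568 = 2P, P = 12284, Q = 13910.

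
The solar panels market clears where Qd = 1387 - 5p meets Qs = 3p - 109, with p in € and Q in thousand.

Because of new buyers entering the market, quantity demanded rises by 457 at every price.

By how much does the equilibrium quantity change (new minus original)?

+171.375

Before the shock: 1387 - 5p = 3p - 109 ⇒ 1496 = 8p ⇒ p = 187, Q = 452.
With the change applied: demand Qd = 1844 - 5p, supply Qs = 3p - 109.
Clearing the new market: 1844 - 5p = 3p - 109, so p = 244.125 and Q = 623.375.
ΔQ = 623.375 − 452 = +171.375.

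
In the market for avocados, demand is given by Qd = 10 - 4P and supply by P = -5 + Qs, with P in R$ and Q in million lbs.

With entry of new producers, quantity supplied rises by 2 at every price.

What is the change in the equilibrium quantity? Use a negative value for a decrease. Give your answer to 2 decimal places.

+1.60

Initially, 10 - 4P = P + 5, so 5 = 5P and P = 1, Q = 6.
With the change applied: demand Qd = 10 - 4P, supply Qs = P + 7.
Clearing the new market: 10 - 4P = P + 7, so P = 0.6 and Q = 7.6.
ΔQ = 7.6 − 6 = +1.60.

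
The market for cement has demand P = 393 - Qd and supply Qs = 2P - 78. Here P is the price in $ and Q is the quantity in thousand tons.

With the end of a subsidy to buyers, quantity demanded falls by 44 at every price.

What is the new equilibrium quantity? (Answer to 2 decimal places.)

206.67

Initially, 393 - P = 2P - 78, so 471 = 3P and P = 157, Q = 236.
With the change applied: demand Qd = 349 - P, supply Qs = 2P - 78.
Clearing the new market: 349 - P = 2P - 78, so P = 427/3 ≈ 142.3333 and Q = 620/3 ≈ 206.6667.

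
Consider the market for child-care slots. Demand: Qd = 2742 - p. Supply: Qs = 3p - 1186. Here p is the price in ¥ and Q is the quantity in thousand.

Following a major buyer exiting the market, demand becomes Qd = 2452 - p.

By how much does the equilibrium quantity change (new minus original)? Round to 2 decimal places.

Solve the original market: 2742 - p = 3p - 1186, hence p = 982 and Q = 1760.
The shock moves the curves to Qd = 2452 - p and Qs = 3p - 1186.
Setting them equal: 2452 - p = 3p - 1186 → 3638 = 4p, so p = 909.5 and Q = 1542.5.
ΔQ = 1542.5 − 1760 = -217.50.

-217.50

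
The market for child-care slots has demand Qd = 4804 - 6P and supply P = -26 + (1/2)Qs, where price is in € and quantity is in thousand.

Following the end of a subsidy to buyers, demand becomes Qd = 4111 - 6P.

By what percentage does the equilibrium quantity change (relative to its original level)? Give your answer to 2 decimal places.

Before the shock: 4804 - 6P = 2P + 52 ⇒ 4752 = 8P ⇒ P = 594, Q = 1240.
The new curves are Qd = 4111 - 6P (demand) and Qs = 2P + 52 (supply).
Setting them equal: 4111 - 6P = 2P + 52 → 4059 = 8P, so P = 507.375 and Q = 1066.75.
%ΔQ = (1066.75 − 1240) / 1240 × 100 = -13.97%.

-13.97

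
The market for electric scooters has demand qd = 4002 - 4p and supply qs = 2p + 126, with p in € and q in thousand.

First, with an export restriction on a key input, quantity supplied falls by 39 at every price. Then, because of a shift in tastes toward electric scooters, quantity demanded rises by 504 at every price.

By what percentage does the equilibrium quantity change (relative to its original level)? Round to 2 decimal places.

+10.01

Original equilibrium: 4002 - 4p = 2p + 126 gives 3876 = 6p, so p = 646 and q = 1418.
With the change applied: demand qd = 4506 - 4p, supply qs = 2p + 87.
Clearing the new market: 4506 - 4p = 2p + 87, so p = 736.5 and q = 1560.
%Δq = (1560 − 1418) / 1418 × 100 = +10.01%.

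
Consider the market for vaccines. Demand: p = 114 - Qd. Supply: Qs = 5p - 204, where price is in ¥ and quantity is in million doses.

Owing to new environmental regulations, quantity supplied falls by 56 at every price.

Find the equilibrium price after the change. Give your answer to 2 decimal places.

62.33

Before the shock: 114 - p = 5p - 204 ⇒ 318 = 6p ⇒ p = 53, Q = 61.
The shock moves the curves to Qd = 114 - p and Qs = 5p - 260.
Clearing the new market: 114 - p = 5p - 260, so p = 187/3 ≈ 62.3333 and Q = 155/3 ≈ 51.6667.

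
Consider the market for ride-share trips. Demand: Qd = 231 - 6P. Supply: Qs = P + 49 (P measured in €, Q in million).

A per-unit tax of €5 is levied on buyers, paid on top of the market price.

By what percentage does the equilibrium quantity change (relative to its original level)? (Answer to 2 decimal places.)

Solve the original market: 231 - 6P = P + 49, hence P = 26 and Q = 75.
Since buyers pay the price plus the tax, the effective demand curve becomes Qd = 201 - 6P.
New equilibrium: 201 - 6P = P + 49 ⇒ 152 = 7P ⇒ P = 152/7 ≈ 21.7143, Q = 495/7 ≈ 70.7143.
%ΔQ = (70.7143 − 75) / 75 × 100 = -5.71%.

-5.71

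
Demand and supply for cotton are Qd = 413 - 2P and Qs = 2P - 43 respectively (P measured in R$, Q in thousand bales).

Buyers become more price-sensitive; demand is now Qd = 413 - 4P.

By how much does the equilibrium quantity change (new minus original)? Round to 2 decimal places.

Initially, 413 - 2P = 2P - 43, so 456 = 4P and P = 114, Q = 185.
With the change applied: demand Qd = 413 - 4P, supply Qs = 2P - 43.
New equilibrium: 413 - 4P = 2P - 43 ⇒ 456 = 6P ⇒ P = 76, Q = 109.
ΔQ = 109 − 185 = -76.00.

-76.00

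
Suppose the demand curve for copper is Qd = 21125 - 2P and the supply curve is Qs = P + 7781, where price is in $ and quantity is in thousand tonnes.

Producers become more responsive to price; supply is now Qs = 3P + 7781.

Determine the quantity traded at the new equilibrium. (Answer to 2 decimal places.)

Initially, 21125 - 2P = P + 7781, so 13344 = 3P and P = 4448, Q = 12229.
The shock moves the curves to Qd = 21125 - 2P and Qs = 3P + 7781.
Clearing the new market: 21125 - 2P = 3P + 7781, so P = 2668.8 and Q = 15787.4.

15787.40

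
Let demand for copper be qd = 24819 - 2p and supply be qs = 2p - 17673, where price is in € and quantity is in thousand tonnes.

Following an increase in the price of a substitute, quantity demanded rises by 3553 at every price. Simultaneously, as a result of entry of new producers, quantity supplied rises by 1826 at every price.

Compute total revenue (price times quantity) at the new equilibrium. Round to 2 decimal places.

Before the shock: 24819 - 2p = 2p - 17673 ⇒ 42492 = 4p ⇒ p = 10623, q = 3573.
The shock moves the curves to qd = 28372 - 2p and qs = 2p - 15847.
Equate the new curves: 28372 - 2p = 2p - 15847, giving 44219 = 4p, p = 11054.75, q = 6262.5.
New expenditure = 11054.75 × 6262.5 = 69230371.88.

69230371.88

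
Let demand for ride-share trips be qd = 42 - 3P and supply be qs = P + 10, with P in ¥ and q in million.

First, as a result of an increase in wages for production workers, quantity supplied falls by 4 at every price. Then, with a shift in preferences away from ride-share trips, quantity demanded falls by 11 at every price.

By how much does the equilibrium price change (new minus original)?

Initially, 42 - 3P = P + 10, so 32 = 4P and P = 8, q = 18.
After the shift, demand is qd = 31 - 3P and supply is qs = P + 6.
Setting them equal: 31 - 3P = P + 6 → 25 = 4P, so P = 6.25 and q = 12.25.
ΔP = 6.25 − 8 = -1.75.

-1.75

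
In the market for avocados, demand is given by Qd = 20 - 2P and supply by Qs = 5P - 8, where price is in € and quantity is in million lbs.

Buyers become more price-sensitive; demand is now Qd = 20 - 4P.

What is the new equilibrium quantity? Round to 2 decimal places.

Solve the original market: 20 - 2P = 5P - 8, hence P = 4 and Q = 12.
After the shift, demand is Qd = 20 - 4P and supply is Qs = 5P - 8.
New equilibrium: 20 - 4P = 5P - 8 ⇒ 28 = 9P ⇒ P = 28/9 ≈ 3.1111, Q = 68/9 ≈ 7.5556.

7.56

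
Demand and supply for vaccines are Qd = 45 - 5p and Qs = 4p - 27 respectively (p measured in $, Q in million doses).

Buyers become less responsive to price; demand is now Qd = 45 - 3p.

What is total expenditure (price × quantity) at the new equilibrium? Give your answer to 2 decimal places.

Before the shock: 45 - 5p = 4p - 27 ⇒ 72 = 9p ⇒ p = 8, Q = 5.
The new curves are Qd = 45 - 3p (demand) and Qs = 4p - 27 (supply).
New equilibrium: 45 - 3p = 4p - 27 ⇒ 72 = 7p ⇒ p = 72/7 ≈ 10.2857, Q = 99/7 ≈ 14.1429.
New expenditure = 10.2857 × 14.1429 = 145.47.

145.47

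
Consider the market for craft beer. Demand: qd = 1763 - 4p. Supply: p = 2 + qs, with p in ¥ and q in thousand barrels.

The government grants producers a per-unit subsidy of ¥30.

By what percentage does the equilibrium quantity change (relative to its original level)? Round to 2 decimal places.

+6.84

Solve the original market: 1763 - 4p = p - 2, hence p = 353 and q = 351.
Since sellers receive the price plus the subsidy, the effective supply curve becomes qs = p + 28.
New equilibrium: 1763 - 4p = p + 28 ⇒ 1735 = 5p ⇒ p = 347, q = 375.
%Δq = (375 − 351) / 351 × 100 = +6.84%.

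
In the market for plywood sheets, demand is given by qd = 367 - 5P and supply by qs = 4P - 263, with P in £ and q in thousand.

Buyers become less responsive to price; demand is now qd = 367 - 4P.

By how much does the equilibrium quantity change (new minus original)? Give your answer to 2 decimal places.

Original equilibrium: 367 - 5P = 4P - 263 gives 630 = 9P, so P = 70 and q = 17.
With the change applied: demand qd = 367 - 4P, supply qs = 4P - 263.
Setting them equal: 367 - 4P = 4P - 263 → 630 = 8P, so P = 78.75 and q = 52.
Δq = 52 − 17 = +35.00.

+35.00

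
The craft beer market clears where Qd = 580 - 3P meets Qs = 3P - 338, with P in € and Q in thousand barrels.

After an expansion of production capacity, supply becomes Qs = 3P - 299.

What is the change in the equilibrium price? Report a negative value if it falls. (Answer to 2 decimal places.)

Initially, 580 - 3P = 3P - 338, so 918 = 6P and P = 153, Q = 121.
The new curves are Qd = 580 - 3P (demand) and Qs = 3P - 299 (supply).
Equate the new curves: 580 - 3P = 3P - 299, giving 879 = 6P, P = 146.5, Q = 140.5.
ΔP = 146.5 − 153 = -6.50.

-6.50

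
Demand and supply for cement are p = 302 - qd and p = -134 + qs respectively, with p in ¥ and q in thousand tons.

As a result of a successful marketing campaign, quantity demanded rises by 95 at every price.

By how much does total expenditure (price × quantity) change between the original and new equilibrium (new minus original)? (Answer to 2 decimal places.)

Before the shock: 302 - p = p + 134 ⇒ 168 = 2p ⇒ p = 84, q = 218.
After the shift, demand is qd = 397 - p and supply is qs = p + 134.
Clearing the new market: 397 - p = p + 134, so p = 131.5 and q = 265.5.
Expenditure moves from 84×218 = 18312 to 131.5×265.5 = 34913.25; change = +16601.25.

+16601.25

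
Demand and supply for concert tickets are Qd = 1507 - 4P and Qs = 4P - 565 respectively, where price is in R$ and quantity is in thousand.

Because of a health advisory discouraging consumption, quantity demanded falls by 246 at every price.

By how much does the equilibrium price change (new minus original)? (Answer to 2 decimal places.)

-30.75

Original equilibrium: 1507 - 4P = 4P - 565 gives 2072 = 8P, so P = 259 and Q = 471.
The new curves are Qd = 1261 - 4P (demand) and Qs = 4P - 565 (supply).
Setting them equal: 1261 - 4P = 4P - 565 → 1826 = 8P, so P = 228.25 and Q = 348.
ΔP = 228.25 − 259 = -30.75.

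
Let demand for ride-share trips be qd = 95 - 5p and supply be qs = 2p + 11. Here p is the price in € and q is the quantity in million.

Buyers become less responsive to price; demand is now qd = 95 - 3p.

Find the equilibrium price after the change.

Solve the original market: 95 - 5p = 2p + 11, hence p = 12 and q = 35.
The shock moves the curves to qd = 95 - 3p and qs = 2p + 11.
Setting them equal: 95 - 3p = 2p + 11 → 84 = 5p, so p = 16.8 and q = 44.6.

16.8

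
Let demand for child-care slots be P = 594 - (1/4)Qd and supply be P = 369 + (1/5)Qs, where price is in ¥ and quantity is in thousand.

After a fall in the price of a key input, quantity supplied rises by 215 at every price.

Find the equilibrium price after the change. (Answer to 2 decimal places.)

445.11

Solve the original market: 2376 - 4P = 5P - 1845, hence P = 469 and Q = 500.
The shock moves the curves to Qd = 2376 - 4P and Qs = 5P - 1630.
Equate the new curves: 2376 - 4P = 5P - 1630, giving 4006 = 9P, P = 4006/9 ≈ 445.1111, Q = 5360/9 ≈ 595.5556.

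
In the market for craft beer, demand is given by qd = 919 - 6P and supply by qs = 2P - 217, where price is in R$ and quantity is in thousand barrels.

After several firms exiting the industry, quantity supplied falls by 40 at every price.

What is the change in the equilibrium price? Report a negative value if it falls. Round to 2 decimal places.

+5.00

Original equilibrium: 919 - 6P = 2P - 217 gives 1136 = 8P, so P = 142 and q = 67.
The new curves are qd = 919 - 6P (demand) and qs = 2P - 257 (supply).
Clearing the new market: 919 - 6P = 2P - 257, so P = 147 and q = 37.
ΔP = 147 − 142 = +5.00.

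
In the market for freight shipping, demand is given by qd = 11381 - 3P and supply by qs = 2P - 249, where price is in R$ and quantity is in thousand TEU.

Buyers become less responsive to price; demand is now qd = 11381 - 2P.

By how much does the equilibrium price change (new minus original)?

Original equilibrium: 11381 - 3P = 2P - 249 gives 11630 = 5P, so P = 2326 and q = 4403.
After the shift, demand is qd = 11381 - 2P and supply is qs = 2P - 249.
Clearing the new market: 11381 - 2P = 2P - 249, so P = 2907.5 and q = 5566.
ΔP = 2907.5 − 2326 = +581.5.

+581.5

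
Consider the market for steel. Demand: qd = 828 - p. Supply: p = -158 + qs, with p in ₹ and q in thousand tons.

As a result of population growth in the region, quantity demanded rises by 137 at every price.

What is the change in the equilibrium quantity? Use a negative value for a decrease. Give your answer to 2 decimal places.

+68.50

Original equilibrium: 828 - p = p + 158 gives 670 = 2p, so p = 335 and q = 493.
The shock moves the curves to qd = 965 - p and qs = p + 158.
Clearing the new market: 965 - p = p + 158, so p = 403.5 and q = 561.5.
Δq = 561.5 − 493 = +68.50.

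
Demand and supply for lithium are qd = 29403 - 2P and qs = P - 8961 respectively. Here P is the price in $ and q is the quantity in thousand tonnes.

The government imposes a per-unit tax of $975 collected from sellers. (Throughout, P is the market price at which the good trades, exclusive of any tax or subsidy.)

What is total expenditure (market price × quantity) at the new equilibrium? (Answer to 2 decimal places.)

Original equilibrium: 29403 - 2P = P - 8961 gives 38364 = 3P, so P = 12788 and q = 3827.
Since sellers keep the price net of the tax, the effective supply curve becomes qs = P - 9936.
Equate the new curves: 29403 - 2P = P - 9936, giving 39339 = 3P, P = 13113, q = 3177.
New expenditure = 13113 × 3177 = 41660001.00.

41660001.00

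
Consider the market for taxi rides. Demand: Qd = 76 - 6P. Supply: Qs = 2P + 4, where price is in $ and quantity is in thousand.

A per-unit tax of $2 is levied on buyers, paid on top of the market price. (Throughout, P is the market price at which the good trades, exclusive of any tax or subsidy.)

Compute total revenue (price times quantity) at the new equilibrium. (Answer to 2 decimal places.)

Solve the original market: 76 - 6P = 2P + 4, hence P = 9 and Q = 22.
Since buyers pay the price plus the tax, the effective demand curve becomes Qd = 64 - 6P.
Setting them equal: 64 - 6P = 2P + 4 → 60 = 8P, so P = 7.5 and Q = 19.
New expenditure = 7.5 × 19 = 142.50.

142.50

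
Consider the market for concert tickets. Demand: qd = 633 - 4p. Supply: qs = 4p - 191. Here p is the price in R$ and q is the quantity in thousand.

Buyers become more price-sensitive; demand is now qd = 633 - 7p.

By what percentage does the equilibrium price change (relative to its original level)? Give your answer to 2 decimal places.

Initially, 633 - 4p = 4p - 191, so 824 = 8p and p = 103, q = 221.
The shock moves the curves to qd = 633 - 7p and qs = 4p - 191.
New equilibrium: 633 - 7p = 4p - 191 ⇒ 824 = 11p ⇒ p = 824/11 ≈ 74.9091, q = 1195/11 ≈ 108.6364.
%Δp = (74.9091 − 103) / 103 × 100 = -27.27%.

-27.27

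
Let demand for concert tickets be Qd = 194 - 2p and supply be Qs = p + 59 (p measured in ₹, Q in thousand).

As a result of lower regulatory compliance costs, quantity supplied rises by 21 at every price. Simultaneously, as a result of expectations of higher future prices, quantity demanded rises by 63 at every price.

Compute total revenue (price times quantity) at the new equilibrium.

Before the shock: 194 - 2p = p + 59 ⇒ 135 = 3p ⇒ p = 45, Q = 104.
The new curves are Qd = 257 - 2p (demand) and Qs = p + 80 (supply).
Setting them equal: 257 - 2p = p + 80 → 177 = 3p, so p = 59 and Q = 139.
New expenditure = 59 × 139 = 8201.

8201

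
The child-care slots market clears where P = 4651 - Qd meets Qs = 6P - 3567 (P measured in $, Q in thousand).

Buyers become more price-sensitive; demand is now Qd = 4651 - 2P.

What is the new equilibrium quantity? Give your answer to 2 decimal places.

Original equilibrium: 4651 - P = 6P - 3567 gives 8218 = 7P, so P = 1174 and Q = 3477.
With the change applied: demand Qd = 4651 - 2P, supply Qs = 6P - 3567.
Clearing the new market: 4651 - 2P = 6P - 3567, so P = 1027.25 and Q = 2596.5.

2596.50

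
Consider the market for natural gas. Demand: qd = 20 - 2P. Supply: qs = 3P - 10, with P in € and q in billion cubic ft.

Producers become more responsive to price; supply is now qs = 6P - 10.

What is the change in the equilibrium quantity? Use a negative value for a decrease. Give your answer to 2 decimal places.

Solve the original market: 20 - 2P = 3P - 10, hence P = 6 and q = 8.
After the shift, demand is qd = 20 - 2P and supply is qs = 6P - 10.
Clearing the new market: 20 - 2P = 6P - 10, so P = 3.75 and q = 12.5.
Δq = 12.5 − 8 = +4.50.

+4.50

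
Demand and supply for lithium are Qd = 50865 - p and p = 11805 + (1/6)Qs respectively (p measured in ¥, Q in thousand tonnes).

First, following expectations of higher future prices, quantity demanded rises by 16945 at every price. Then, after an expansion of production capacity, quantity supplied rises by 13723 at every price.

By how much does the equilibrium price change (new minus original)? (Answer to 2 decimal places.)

Initially, 50865 - p = 6p - 70830, so 121695 = 7p and p = 17385, Q = 33480.
With the change applied: demand Qd = 67810 - p, supply Qs = 6p - 57107.
Clearing the new market: 67810 - p = 6p - 57107, so p = 124917/7 ≈ 17845.2857 and Q = 349753/7 ≈ 49964.7143.
Δp = 17845.2857 − 17385 = +460.29.

+460.29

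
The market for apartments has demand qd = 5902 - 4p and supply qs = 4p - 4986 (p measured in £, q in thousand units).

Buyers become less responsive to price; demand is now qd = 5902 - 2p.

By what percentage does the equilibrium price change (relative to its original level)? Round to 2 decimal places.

+33.33

Original equilibrium: 5902 - 4p = 4p - 4986 gives 10888 = 8p, so p = 1361 and q = 458.
The new curves are qd = 5902 - 2p (demand) and qs = 4p - 4986 (supply).
Equate the new curves: 5902 - 2p = 4p - 4986, giving 10888 = 6p, p = 5444/3 ≈ 1814.6667, q = 6818/3 ≈ 2272.6667.
%Δp = (1814.6667 − 1361) / 1361 × 100 = +33.33%.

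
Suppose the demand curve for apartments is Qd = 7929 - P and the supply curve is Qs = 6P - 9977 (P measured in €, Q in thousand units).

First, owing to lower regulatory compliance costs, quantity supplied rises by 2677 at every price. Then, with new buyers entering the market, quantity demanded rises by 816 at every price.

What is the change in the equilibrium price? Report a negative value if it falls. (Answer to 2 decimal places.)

-265.86

Solve the original market: 7929 - P = 6P - 9977, hence P = 2558 and Q = 5371.
After the shift, demand is Qd = 8745 - P and supply is Qs = 6P - 7300.
New equilibrium: 8745 - P = 6P - 7300 ⇒ 16045 = 7P ⇒ P = 16045/7 ≈ 2292.1429, Q = 45170/7 ≈ 6452.8571.
ΔP = 2292.1429 − 2558 = -265.86.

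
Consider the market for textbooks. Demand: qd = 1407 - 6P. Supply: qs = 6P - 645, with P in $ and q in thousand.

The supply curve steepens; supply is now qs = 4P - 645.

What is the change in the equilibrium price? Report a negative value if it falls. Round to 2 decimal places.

+34.20

Solve the original market: 1407 - 6P = 6P - 645, hence P = 171 and q = 381.
With the change applied: demand qd = 1407 - 6P, supply qs = 4P - 645.
Equate the new curves: 1407 - 6P = 4P - 645, giving 2052 = 10P, P = 205.2, q = 175.8.
ΔP = 205.2 − 171 = +34.20.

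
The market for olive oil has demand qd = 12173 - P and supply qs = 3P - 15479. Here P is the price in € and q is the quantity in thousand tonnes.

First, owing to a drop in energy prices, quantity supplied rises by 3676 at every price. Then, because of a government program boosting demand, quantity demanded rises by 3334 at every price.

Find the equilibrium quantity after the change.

8679.5

Before the shock: 12173 - P = 3P - 15479 ⇒ 27652 = 4P ⇒ P = 6913, q = 5260.
The new curves are qd = 15507 - P (demand) and qs = 3P - 11803 (supply).
Equate the new curves: 15507 - P = 3P - 11803, giving 27310 = 4P, P = 6827.5, q = 8679.5.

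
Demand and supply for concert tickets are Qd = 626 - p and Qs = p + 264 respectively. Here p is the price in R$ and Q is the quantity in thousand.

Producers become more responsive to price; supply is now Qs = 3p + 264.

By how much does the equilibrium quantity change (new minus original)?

Original equilibrium: 626 - p = p + 264 gives 362 = 2p, so p = 181 and Q = 445.
The shock moves the curves to Qd = 626 - p and Qs = 3p + 264.
Clearing the new market: 626 - p = 3p + 264, so p = 90.5 and Q = 535.5.
ΔQ = 535.5 − 445 = +90.5.

+90.5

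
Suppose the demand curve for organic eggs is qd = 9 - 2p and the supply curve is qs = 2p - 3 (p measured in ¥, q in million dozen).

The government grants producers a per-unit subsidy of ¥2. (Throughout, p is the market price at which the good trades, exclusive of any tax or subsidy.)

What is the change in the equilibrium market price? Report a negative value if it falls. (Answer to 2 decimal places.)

-1.00

Solve the original market: 9 - 2p = 2p - 3, hence p = 3 and q = 3.
Since sellers receive the price plus the subsidy, the effective supply curve becomes qs = 2p + 1.
New equilibrium: 9 - 2p = 2p + 1 ⇒ 8 = 4p ⇒ p = 2, q = 5.
Δp = 2 − 3 = -1.00.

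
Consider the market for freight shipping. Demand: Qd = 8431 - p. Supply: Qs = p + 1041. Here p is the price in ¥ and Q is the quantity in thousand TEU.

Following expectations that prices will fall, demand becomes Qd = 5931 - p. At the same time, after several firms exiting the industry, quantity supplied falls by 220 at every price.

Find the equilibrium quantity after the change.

Original equilibrium: 8431 - p = p + 1041 gives 7390 = 2p, so p = 3695 and Q = 4736.
The new curves are Qd = 5931 - p (demand) and Qs = p + 821 (supply).
Equate the new curves: 5931 - p = p + 821, giving 5110 = 2p, p = 2555, Q = 3376.

3376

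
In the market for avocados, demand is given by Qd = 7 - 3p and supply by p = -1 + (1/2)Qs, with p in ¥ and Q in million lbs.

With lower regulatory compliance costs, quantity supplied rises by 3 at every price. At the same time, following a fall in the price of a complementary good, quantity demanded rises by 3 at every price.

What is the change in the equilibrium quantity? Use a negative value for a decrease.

+3

Initially, 7 - 3p = 2p + 2, so 5 = 5p and p = 1, Q = 4.
The new curves are Qd = 10 - 3p (demand) and Qs = 2p + 5 (supply).
Clearing the new market: 10 - 3p = 2p + 5, so p = 1 and Q = 7.
ΔQ = 7 − 4 = +3.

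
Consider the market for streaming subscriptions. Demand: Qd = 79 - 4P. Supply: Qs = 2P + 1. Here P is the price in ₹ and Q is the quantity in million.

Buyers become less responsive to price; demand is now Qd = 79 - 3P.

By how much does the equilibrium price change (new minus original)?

Before the shock: 79 - 4P = 2P + 1 ⇒ 78 = 6P ⇒ P = 13, Q = 27.
After the shift, demand is Qd = 79 - 3P and supply is Qs = 2P + 1.
Equate the new curves: 79 - 3P = 2P + 1, giving 78 = 5P, P = 15.6, Q = 32.2.
ΔP = 15.6 − 13 = +2.6.

+2.6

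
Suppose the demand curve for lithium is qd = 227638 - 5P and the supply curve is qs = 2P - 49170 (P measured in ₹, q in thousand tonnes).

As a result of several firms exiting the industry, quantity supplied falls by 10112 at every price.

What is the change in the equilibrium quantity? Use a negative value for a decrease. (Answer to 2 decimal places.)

-7222.86

Solve the original market: 227638 - 5P = 2P - 49170, hence P = 39544 and q = 29918.
The new curves are qd = 227638 - 5P (demand) and qs = 2P - 59282 (supply).
Equate the new curves: 227638 - 5P = 2P - 59282, giving 286920 = 7P, P = 286920/7 ≈ 40988.5714, q = 158866/7 ≈ 22695.1429.
Δq = 22695.1429 − 29918 = -7222.86.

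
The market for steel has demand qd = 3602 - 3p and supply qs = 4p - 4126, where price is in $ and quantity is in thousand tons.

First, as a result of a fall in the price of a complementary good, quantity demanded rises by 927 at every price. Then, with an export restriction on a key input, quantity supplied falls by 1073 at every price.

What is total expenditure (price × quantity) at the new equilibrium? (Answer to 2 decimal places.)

500098.61

Solve the original market: 3602 - 3p = 4p - 4126, hence p = 1104 and q = 290.
The new curves are qd = 4529 - 3p (demand) and qs = 4p - 5199 (supply).
Equate the new curves: 4529 - 3p = 4p - 5199, giving 9728 = 7p, p = 9728/7 ≈ 1389.7143, q = 2519/7 ≈ 359.8571.
New expenditure = 1389.7143 × 359.8571 = 500098.61.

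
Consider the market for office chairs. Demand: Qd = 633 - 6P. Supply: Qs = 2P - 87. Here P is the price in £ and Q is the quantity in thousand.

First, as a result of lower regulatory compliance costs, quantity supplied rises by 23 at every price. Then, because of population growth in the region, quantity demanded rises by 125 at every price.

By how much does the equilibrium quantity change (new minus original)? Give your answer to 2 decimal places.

+48.50

Solve the original market: 633 - 6P = 2P - 87, hence P = 90 and Q = 93.
The shock moves the curves to Qd = 758 - 6P and Qs = 2P - 64.
Equate the new curves: 758 - 6P = 2P - 64, giving 822 = 8P, P = 102.75, Q = 141.5.
ΔQ = 141.5 − 93 = +48.50.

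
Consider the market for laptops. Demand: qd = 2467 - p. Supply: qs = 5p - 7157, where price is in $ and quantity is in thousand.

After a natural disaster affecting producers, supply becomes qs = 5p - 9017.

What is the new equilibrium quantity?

Original equilibrium: 2467 - p = 5p - 7157 gives 9624 = 6p, so p = 1604 and q = 863.
The new curves are qd = 2467 - p (demand) and qs = 5p - 9017 (supply).
Equate the new curves: 2467 - p = 5p - 9017, giving 11484 = 6p, p = 1914, q = 553.

553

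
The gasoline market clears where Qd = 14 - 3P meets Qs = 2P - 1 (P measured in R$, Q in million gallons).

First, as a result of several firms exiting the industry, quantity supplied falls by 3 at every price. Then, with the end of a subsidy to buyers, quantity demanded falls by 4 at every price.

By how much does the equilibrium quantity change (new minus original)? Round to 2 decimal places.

-3.40

Before the shock: 14 - 3P = 2P - 1 ⇒ 15 = 5P ⇒ P = 3, Q = 5.
After the shift, demand is Qd = 10 - 3P and supply is Qs = 2P - 4.
New equilibrium: 10 - 3P = 2P - 4 ⇒ 14 = 5P ⇒ P = 2.8, Q = 1.6.
ΔQ = 1.6 − 5 = -3.40.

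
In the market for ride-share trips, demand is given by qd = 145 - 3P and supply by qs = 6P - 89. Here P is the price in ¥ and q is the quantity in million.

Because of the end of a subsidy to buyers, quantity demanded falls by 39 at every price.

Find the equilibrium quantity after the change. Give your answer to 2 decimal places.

Before the shock: 145 - 3P = 6P - 89 ⇒ 234 = 9P ⇒ P = 26, q = 67.
After the shift, demand is qd = 106 - 3P and supply is qs = 6P - 89.
Clearing the new market: 106 - 3P = 6P - 89, so P = 65/3 ≈ 21.6667 and q = 41.

41.00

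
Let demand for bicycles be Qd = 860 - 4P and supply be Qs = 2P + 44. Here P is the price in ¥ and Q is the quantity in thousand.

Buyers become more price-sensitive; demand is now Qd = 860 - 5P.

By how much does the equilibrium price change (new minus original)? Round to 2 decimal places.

-19.43

Before the shock: 860 - 4P = 2P + 44 ⇒ 816 = 6P ⇒ P = 136, Q = 316.
After the shift, demand is Qd = 860 - 5P and supply is Qs = 2P + 44.
Setting them equal: 860 - 5P = 2P + 44 → 816 = 7P, so P = 816/7 ≈ 116.5714 and Q = 1940/7 ≈ 277.1429.
ΔP = 116.5714 − 136 = -19.43.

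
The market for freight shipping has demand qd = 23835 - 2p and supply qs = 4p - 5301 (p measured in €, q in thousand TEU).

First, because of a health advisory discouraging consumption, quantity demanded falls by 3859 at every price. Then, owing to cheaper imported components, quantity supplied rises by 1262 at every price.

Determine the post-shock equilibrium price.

4002.5

Solve the original market: 23835 - 2p = 4p - 5301, hence p = 4856 and q = 14123.
The new curves are qd = 19976 - 2p (demand) and qs = 4p - 4039 (supply).
Clearing the new market: 19976 - 2p = 4p - 4039, so p = 4002.5 and q = 11971.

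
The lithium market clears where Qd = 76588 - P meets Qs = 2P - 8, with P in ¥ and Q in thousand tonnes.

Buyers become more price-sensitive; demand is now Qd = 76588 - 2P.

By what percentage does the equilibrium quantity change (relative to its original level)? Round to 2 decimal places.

-25.00

Before the shock: 76588 - P = 2P - 8 ⇒ 76596 = 3P ⇒ P = 25532, Q = 51056.
With the change applied: demand Qd = 76588 - 2P, supply Qs = 2P - 8.
Equate the new curves: 76588 - 2P = 2P - 8, giving 76596 = 4P, P = 19149, Q = 38290.
%ΔQ = (38290 − 51056) / 51056 × 100 = -25.00%.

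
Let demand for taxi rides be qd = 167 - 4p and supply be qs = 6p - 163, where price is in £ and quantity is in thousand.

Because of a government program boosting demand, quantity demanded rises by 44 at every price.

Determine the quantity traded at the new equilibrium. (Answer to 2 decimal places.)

Initially, 167 - 4p = 6p - 163, so 330 = 10p and p = 33, q = 35.
The new curves are qd = 211 - 4p (demand) and qs = 6p - 163 (supply).
Equate the new curves: 211 - 4p = 6p - 163, giving 374 = 10p, p = 37.4, q = 61.4.

61.40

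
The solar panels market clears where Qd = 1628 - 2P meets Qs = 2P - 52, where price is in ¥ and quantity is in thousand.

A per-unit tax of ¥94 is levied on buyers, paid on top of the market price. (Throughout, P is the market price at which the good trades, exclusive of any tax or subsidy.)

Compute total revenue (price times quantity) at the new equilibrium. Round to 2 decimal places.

258862.00

Initially, 1628 - 2P = 2P - 52, so 1680 = 4P and P = 420, Q = 788.
Since buyers pay the price plus the tax, the effective demand curve becomes Qd = 1440 - 2P.
New equilibrium: 1440 - 2P = 2P - 52 ⇒ 1492 = 4P ⇒ P = 373, Q = 694.
New expenditure = 373 × 694 = 258862.00.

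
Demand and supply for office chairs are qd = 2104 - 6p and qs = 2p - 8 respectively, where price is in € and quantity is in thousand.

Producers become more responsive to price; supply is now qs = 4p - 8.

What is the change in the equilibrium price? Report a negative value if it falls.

Original equilibrium: 2104 - 6p = 2p - 8 gives 2112 = 8p, so p = 264 and q = 520.
The new curves are qd = 2104 - 6p (demand) and qs = 4p - 8 (supply).
Equate the new curves: 2104 - 6p = 4p - 8, giving 2112 = 10p, p = 211.2, q = 836.8.
Δp = 211.2 − 264 = -52.8.

-52.8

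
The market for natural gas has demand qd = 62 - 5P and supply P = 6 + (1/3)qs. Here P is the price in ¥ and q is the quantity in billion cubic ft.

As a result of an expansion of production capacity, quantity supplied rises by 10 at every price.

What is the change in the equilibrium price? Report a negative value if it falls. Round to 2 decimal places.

-1.25

Original equilibrium: 62 - 5P = 3P - 18 gives 80 = 8P, so P = 10 and q = 12.
With the change applied: demand qd = 62 - 5P, supply qs = 3P - 8.
Clearing the new market: 62 - 5P = 3P - 8, so P = 8.75 and q = 18.25.
ΔP = 8.75 − 10 = -1.25.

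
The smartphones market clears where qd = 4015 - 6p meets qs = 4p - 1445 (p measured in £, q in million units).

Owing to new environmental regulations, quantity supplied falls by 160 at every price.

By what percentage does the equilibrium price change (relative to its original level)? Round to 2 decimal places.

Solve the original market: 4015 - 6p = 4p - 1445, hence p = 546 and q = 739.
After the shift, demand is qd = 4015 - 6p and supply is qs = 4p - 1605.
New equilibrium: 4015 - 6p = 4p - 1605 ⇒ 5620 = 10p ⇒ p = 562, q = 643.
%Δp = (562 − 546) / 546 × 100 = +2.93%.

+2.93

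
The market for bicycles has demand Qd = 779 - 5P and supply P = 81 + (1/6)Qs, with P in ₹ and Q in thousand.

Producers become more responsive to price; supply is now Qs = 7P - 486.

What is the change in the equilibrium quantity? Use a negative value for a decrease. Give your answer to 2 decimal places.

Original equilibrium: 779 - 5P = 6P - 486 gives 1265 = 11P, so P = 115 and Q = 204.
The new curves are Qd = 779 - 5P (demand) and Qs = 7P - 486 (supply).
Equate the new curves: 779 - 5P = 7P - 486, giving 1265 = 12P, P = 1265/12 ≈ 105.4167, Q = 3023/12 ≈ 251.9167.
ΔQ = 251.9167 − 204 = +47.92.

+47.92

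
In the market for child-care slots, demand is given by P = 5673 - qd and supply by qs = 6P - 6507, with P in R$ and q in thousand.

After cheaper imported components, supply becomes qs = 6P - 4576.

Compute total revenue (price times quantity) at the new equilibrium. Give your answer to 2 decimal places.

Original equilibrium: 5673 - P = 6P - 6507 gives 12180 = 7P, so P = 1740 and q = 3933.
The new curves are qd = 5673 - P (demand) and qs = 6P - 4576 (supply).
Clearing the new market: 5673 - P = 6P - 4576, so P = 10249/7 ≈ 1464.1429 and q = 29462/7 ≈ 4208.8571.
New expenditure = 1464.1429 × 4208.8571 = 6162368.12.

6162368.12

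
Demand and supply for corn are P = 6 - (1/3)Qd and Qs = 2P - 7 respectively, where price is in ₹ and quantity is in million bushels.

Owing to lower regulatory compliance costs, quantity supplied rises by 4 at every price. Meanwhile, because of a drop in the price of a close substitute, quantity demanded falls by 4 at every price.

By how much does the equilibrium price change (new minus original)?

-1.6

Original equilibrium: 18 - 3P = 2P - 7 gives 25 = 5P, so P = 5 and Q = 3.
The shock moves the curves to Qd = 14 - 3P and Qs = 2P - 3.
Clearing the new market: 14 - 3P = 2P - 3, so P = 3.4 and Q = 3.8.
ΔP = 3.4 − 5 = -1.6.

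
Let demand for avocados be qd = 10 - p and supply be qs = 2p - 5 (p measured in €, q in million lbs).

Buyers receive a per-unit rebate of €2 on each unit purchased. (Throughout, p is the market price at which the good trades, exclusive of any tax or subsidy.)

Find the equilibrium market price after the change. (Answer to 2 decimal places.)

5.67

Original equilibrium: 10 - p = 2p - 5 gives 15 = 3p, so p = 5 and q = 5.
Since buyers' out-of-pocket price is the market price minus the rebate, the effective demand curve becomes qd = 12 - p.
Setting them equal: 12 - p = 2p - 5 → 17 = 3p, so p = 17/3 ≈ 5.6667 and q = 19/3 ≈ 6.3333.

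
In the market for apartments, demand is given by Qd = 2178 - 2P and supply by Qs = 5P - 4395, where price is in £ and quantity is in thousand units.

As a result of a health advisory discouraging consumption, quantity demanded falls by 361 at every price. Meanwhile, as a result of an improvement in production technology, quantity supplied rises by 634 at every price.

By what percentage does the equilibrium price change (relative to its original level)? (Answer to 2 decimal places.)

-15.14

Solve the original market: 2178 - 2P = 5P - 4395, hence P = 939 and Q = 300.
With the change applied: demand Qd = 1817 - 2P, supply Qs = 5P - 3761.
Clearing the new market: 1817 - 2P = 5P - 3761, so P = 5578/7 ≈ 796.8571 and Q = 1563/7 ≈ 223.2857.
%ΔP = (796.8571 − 939) / 939 × 100 = -15.14%.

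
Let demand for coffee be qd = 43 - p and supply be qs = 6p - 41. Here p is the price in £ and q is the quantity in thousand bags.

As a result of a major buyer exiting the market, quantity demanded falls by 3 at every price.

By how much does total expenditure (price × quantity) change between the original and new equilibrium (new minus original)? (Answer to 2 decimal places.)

Solve the original market: 43 - p = 6p - 41, hence p = 12 and q = 31.
The shock moves the curves to qd = 40 - p and qs = 6p - 41.
Equate the new curves: 40 - p = 6p - 41, giving 81 = 7p, p = 81/7 ≈ 11.5714, q = 199/7 ≈ 28.4286.
Expenditure moves from 12×31 = 372 to 11.5714×28.4286 = 328.9592; change = -43.04.

-43.04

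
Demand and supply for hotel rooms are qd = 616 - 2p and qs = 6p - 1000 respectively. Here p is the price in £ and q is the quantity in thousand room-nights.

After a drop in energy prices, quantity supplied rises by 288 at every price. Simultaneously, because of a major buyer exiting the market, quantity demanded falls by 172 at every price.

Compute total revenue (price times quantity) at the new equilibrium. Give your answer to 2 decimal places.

Original equilibrium: 616 - 2p = 6p - 1000 gives 1616 = 8p, so p = 202 and q = 212.
After the shift, demand is qd = 444 - 2p and supply is qs = 6p - 712.
Setting them equal: 444 - 2p = 6p - 712 → 1156 = 8p, so p = 144.5 and q = 155.
New expenditure = 144.5 × 155 = 22397.50.

22397.50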